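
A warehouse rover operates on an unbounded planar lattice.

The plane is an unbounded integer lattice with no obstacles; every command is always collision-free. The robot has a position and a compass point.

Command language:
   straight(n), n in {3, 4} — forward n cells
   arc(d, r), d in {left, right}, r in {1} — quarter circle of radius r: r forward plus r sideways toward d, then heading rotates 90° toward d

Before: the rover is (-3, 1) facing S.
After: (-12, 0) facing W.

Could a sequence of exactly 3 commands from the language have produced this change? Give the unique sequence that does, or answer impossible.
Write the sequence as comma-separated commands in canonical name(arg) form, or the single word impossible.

arc(right, 1), straight(4), straight(4)

key: running straight(4) before arc(right, 1) would end elsewhere — order is forced
start: (-3, 1) facing S
t=1 arc(right, 1) ⇒ (-4, 0) facing W
t=2 straight(4) ⇒ (-8, 0) facing W
t=3 straight(4) ⇒ (-12, 0) facing W
uniquely the one of 64 3-step routes that fits.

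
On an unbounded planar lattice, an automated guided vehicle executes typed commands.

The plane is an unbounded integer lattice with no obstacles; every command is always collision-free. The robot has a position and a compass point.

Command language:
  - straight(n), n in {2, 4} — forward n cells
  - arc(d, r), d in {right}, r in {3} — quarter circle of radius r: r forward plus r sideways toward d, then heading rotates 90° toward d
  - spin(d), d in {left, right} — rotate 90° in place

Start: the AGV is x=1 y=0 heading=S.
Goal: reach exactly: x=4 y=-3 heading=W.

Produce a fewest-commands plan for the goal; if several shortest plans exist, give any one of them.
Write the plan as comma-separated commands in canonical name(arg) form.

spin(left), arc(right, 3), spin(right)

begin: x=1 y=0 heading=S
[1] after spin(left): x=1 y=0 heading=E
[2] after arc(right, 3): x=4 y=-3 heading=S
[3] after spin(right): x=4 y=-3 heading=W
nothing shorter than 3 reaches the goal.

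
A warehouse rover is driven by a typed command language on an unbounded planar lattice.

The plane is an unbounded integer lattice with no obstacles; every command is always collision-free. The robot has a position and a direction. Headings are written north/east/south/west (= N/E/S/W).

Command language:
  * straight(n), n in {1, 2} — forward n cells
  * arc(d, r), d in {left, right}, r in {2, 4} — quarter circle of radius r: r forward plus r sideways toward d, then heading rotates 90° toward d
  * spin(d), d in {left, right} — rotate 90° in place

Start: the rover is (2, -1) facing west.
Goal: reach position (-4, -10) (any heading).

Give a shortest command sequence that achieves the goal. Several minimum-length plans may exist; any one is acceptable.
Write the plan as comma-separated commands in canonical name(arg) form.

initial: (2, -1) facing west
t=1 arc(left, 4) ⇒ (-2, -5) facing south
t=2 straight(1) ⇒ (-2, -6) facing south
t=3 straight(2) ⇒ (-2, -8) facing south
t=4 arc(right, 2) ⇒ (-4, -10) facing west
minimal: 4 command(s), checked below 4.

arc(left, 4), straight(1), straight(2), arc(right, 2)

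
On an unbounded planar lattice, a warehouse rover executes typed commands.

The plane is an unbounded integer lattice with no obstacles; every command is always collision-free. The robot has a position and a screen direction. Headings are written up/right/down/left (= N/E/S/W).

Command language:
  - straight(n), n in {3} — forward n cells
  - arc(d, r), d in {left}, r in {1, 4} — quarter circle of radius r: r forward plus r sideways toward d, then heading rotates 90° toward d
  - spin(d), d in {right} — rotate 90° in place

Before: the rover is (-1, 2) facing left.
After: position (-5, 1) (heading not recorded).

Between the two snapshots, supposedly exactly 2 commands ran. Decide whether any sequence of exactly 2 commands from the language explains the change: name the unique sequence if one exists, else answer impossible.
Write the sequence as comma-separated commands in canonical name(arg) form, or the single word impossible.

straight(3), arc(left, 1)

key: running arc(left, 1) before straight(3) would end elsewhere — order is forced
begin: (-1, 2) facing left
step 1 (straight(3)): (-4, 2) facing left
step 2 (arc(left, 1)): (-5, 1) facing down
no rival 2-sequence matches.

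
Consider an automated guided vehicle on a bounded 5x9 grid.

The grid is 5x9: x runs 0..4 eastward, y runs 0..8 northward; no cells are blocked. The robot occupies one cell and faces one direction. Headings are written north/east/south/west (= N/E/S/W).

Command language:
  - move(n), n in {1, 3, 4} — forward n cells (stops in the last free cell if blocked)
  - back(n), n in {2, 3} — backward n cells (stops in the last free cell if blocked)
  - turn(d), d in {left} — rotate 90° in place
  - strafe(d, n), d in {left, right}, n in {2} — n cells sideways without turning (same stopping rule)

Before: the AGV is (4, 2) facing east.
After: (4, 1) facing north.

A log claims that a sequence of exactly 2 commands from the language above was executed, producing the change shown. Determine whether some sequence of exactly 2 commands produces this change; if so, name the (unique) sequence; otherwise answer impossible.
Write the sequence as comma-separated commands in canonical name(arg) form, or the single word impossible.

all 64 sequences checked — none match.

impossible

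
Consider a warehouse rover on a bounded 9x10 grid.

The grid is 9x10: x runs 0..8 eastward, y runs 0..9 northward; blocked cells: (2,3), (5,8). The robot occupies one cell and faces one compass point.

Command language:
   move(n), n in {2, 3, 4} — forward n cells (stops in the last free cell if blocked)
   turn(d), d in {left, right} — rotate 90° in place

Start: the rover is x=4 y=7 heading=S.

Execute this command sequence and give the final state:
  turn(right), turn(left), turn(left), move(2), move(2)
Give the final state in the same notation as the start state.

from: x=4 y=7 heading=S
step 1 (turn(right)): x=4 y=7 heading=W
step 2 (turn(left)): x=4 y=7 heading=S
step 3 (turn(left)): x=4 y=7 heading=E
step 4 (move(2)): x=6 y=7 heading=E
step 5 (move(2)): x=8 y=7 heading=E

x=8 y=7 heading=E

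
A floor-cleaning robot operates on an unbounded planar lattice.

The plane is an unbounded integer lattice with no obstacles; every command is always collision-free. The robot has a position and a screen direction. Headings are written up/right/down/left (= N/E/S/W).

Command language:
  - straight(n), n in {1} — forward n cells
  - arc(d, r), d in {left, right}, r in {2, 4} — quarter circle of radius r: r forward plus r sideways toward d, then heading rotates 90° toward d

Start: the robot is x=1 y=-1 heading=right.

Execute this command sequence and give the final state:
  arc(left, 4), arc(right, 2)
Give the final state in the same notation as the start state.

x=7 y=5 heading=right

begin: x=1 y=-1 heading=right
t=1 arc(left, 4) ⇒ x=5 y=3 heading=up
t=2 arc(right, 2) ⇒ x=7 y=5 heading=right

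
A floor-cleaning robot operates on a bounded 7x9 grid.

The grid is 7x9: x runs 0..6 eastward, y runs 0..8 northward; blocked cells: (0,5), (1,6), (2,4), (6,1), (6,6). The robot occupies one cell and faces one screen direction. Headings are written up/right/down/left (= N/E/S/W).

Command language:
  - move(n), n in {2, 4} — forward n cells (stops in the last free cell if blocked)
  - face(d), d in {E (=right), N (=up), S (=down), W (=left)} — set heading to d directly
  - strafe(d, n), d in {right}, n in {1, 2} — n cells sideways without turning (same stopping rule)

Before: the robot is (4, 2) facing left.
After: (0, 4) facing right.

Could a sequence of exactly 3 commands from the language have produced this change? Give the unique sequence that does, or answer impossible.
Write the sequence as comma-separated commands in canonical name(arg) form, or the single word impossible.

key: order matters: swapping move(4) and face(E) lands elsewhere
begin: (4, 2) facing left
t=1 move(4) ⇒ (0, 2) facing left
t=2 strafe(right, 2) ⇒ (0, 4) facing left
t=3 face(E) ⇒ (0, 4) facing right
uniquely the one of 512 3-step routes that fits.

move(4), strafe(right, 2), face(E)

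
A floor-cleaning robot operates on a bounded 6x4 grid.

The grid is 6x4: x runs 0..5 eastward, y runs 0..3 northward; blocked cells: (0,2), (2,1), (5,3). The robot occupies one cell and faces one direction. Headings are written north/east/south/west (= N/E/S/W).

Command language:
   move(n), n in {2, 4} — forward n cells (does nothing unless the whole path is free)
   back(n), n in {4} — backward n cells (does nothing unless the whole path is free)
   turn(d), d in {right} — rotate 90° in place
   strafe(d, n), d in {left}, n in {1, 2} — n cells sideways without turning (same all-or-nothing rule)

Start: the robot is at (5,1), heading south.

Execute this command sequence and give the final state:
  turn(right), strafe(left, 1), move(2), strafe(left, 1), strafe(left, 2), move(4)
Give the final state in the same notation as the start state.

initial: at (5,1), heading south
1. turn(right) → at (5,1), heading west
2. strafe(left, 1) → at (5,0), heading west
3. move(2) → at (3,0), heading west
4. strafe(left, 1) → at (3,0), heading west
5. strafe(left, 2) → at (3,0), heading west
6. move(4) → at (3,0), heading west

at (3,0), heading west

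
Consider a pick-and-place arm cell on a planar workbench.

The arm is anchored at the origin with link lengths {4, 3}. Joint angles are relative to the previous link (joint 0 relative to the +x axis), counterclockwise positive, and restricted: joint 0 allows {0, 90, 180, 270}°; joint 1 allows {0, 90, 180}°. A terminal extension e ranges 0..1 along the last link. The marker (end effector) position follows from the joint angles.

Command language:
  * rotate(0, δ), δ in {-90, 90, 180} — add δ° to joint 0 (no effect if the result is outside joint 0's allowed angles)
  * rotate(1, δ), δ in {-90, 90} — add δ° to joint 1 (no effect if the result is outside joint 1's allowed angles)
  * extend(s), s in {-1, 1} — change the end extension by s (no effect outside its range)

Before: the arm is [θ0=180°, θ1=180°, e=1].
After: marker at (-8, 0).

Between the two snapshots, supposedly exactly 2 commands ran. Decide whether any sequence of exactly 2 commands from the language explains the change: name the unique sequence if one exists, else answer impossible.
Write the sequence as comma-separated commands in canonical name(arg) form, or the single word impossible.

from: [θ0=180°, θ1=180°, e=1]
step 1 (rotate(1, -90)): [θ0=180°, θ1=90°, e=1]
step 2 (rotate(1, -90)): [θ0=180°, θ1=0°, e=1]
uniquely the one of 49 2-step routes that fits.

rotate(1, -90), rotate(1, -90)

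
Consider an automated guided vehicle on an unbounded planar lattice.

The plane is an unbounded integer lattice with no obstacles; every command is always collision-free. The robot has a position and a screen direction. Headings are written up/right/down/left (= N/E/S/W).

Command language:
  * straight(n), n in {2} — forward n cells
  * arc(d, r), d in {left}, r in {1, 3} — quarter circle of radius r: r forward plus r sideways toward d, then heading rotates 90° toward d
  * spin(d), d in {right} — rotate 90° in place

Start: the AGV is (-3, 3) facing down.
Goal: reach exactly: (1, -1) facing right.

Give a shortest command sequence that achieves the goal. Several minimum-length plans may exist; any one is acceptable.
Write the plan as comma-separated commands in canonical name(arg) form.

arc(left, 1), spin(right), arc(left, 3)

initial: (-3, 3) facing down
[1] after arc(left, 1): (-2, 2) facing right
[2] after spin(right): (-2, 2) facing down
[3] after arc(left, 3): (1, -1) facing right
minimal: 3 command(s), checked below 3.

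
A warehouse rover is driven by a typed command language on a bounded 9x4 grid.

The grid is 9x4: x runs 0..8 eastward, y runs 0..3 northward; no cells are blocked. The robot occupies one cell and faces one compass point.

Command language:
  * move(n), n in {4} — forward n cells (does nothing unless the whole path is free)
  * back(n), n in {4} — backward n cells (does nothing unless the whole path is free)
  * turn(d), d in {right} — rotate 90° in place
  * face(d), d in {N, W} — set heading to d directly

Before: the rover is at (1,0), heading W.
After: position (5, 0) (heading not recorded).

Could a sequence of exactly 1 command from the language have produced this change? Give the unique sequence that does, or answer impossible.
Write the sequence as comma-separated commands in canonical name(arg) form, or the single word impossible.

begin: at (1,0), heading W
t=1 back(4) ⇒ at (5,0), heading W
all 5 alternatives checked — unique.

back(4)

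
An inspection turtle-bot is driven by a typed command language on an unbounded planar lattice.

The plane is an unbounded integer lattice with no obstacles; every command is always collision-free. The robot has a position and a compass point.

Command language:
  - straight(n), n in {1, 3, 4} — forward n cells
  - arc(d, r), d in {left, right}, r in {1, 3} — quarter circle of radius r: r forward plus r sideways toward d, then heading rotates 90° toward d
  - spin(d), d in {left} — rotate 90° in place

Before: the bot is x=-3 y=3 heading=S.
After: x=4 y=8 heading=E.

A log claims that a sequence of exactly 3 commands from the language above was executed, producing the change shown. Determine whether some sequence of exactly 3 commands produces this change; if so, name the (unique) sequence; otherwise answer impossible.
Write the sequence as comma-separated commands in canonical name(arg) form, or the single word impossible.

key: position moved to (4,8) AND the heading swung to E — translation plus rotation needed
t0: x=-3 y=3 heading=S
1. arc(left, 1) → x=-2 y=2 heading=E
2. arc(left, 3) → x=1 y=5 heading=N
3. arc(right, 3) → x=4 y=8 heading=E
uniquely the one of 512 3-step routes that fits.

arc(left, 1), arc(left, 3), arc(right, 3)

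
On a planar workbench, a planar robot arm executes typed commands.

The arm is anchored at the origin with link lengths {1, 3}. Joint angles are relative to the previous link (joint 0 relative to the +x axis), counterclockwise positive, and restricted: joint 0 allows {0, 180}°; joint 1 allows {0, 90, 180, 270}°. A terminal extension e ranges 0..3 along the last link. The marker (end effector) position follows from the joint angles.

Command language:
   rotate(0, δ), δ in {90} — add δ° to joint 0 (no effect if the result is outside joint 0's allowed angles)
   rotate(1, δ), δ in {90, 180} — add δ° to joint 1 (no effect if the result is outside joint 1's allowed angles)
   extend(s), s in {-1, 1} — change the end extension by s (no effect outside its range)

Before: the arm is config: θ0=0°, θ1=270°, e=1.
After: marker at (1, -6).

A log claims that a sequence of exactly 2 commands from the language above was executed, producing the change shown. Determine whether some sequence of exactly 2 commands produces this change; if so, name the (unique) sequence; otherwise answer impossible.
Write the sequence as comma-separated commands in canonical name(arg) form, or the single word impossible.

t0: config: θ0=0°, θ1=270°, e=1
t=1 extend(1) ⇒ config: θ0=0°, θ1=270°, e=2
t=2 extend(1) ⇒ config: θ0=0°, θ1=270°, e=3
uniquely the one of 25 2-step routes that fits.

extend(1), extend(1)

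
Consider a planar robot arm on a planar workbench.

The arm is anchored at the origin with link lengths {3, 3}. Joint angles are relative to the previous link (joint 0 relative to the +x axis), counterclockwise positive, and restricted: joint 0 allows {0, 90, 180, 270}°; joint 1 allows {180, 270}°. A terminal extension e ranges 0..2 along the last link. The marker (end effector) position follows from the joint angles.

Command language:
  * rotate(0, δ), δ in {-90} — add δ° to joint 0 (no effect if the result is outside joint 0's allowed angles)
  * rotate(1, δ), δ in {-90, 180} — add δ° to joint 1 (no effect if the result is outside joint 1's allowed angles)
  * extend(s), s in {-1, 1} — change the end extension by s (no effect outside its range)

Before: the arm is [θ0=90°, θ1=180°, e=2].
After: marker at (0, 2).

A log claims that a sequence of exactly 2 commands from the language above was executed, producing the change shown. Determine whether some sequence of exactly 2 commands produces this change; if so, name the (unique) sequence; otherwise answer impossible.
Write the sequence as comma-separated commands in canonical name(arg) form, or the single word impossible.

rotate(0, -90), rotate(0, -90)

start: [θ0=90°, θ1=180°, e=2]
[1] after rotate(0, -90): [θ0=0°, θ1=180°, e=2]
[2] after rotate(0, -90): [θ0=270°, θ1=180°, e=2]
no rival 2-sequence matches.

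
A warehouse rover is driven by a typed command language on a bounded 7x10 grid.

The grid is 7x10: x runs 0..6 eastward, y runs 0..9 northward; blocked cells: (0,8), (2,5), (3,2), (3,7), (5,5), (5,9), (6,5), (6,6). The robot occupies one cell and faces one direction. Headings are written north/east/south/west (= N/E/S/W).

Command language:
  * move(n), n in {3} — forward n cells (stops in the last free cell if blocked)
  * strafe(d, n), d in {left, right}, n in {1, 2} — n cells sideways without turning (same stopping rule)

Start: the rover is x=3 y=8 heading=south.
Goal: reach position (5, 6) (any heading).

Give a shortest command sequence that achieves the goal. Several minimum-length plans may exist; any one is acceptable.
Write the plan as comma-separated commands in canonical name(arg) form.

strafe(left, 2), move(3)

initial: x=3 y=8 heading=south
t=1 strafe(left, 2) ⇒ x=5 y=8 heading=south
t=2 move(3) ⇒ x=5 y=6 heading=south
minimal: 2 command(s), checked below 2.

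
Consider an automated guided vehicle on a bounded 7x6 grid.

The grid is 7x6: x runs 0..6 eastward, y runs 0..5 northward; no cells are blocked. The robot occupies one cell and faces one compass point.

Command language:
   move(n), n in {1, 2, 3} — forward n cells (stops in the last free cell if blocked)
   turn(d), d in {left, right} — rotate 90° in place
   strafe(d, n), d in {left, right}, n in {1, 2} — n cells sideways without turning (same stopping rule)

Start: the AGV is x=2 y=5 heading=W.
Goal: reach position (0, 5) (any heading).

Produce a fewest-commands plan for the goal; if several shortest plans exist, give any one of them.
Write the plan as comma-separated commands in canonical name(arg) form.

start: x=2 y=5 heading=W
t=1 move(3) ⇒ x=0 y=5 heading=W
no 0-step plan works, so 1 is optimal.

move(3)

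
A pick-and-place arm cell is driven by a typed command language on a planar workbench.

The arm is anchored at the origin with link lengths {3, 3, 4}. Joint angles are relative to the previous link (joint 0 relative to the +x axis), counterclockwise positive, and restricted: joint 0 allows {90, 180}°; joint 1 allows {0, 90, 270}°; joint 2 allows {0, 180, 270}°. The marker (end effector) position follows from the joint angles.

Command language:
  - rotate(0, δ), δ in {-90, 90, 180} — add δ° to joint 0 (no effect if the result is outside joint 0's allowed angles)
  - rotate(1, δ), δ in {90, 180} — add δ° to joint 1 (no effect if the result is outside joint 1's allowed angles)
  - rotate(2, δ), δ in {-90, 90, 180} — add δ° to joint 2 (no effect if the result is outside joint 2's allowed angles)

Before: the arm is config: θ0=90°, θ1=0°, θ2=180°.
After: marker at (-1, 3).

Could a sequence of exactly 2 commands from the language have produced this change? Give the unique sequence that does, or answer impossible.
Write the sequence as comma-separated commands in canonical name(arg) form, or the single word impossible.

key: running rotate(1, 180) before rotate(1, 90) would end elsewhere — order is forced
from: config: θ0=90°, θ1=0°, θ2=180°
t=1 rotate(1, 90) ⇒ config: θ0=90°, θ1=90°, θ2=180°
t=2 rotate(1, 180) ⇒ config: θ0=90°, θ1=270°, θ2=180°
uniquely the one of 64 2-step routes that fits.

rotate(1, 90), rotate(1, 180)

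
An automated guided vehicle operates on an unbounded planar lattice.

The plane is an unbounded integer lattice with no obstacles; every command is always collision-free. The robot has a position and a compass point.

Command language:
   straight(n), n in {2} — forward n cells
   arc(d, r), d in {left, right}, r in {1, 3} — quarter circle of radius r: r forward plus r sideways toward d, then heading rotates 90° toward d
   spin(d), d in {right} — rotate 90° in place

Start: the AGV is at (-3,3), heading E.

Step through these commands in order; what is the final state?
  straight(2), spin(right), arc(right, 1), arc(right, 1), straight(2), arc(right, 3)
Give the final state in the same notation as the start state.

at (0,8), heading E

initial: at (-3,3), heading E
[1] after straight(2): at (-1,3), heading E
[2] after spin(right): at (-1,3), heading S
[3] after arc(right, 1): at (-2,2), heading W
[4] after arc(right, 1): at (-3,3), heading N
[5] after straight(2): at (-3,5), heading N
[6] after arc(right, 3): at (0,8), heading E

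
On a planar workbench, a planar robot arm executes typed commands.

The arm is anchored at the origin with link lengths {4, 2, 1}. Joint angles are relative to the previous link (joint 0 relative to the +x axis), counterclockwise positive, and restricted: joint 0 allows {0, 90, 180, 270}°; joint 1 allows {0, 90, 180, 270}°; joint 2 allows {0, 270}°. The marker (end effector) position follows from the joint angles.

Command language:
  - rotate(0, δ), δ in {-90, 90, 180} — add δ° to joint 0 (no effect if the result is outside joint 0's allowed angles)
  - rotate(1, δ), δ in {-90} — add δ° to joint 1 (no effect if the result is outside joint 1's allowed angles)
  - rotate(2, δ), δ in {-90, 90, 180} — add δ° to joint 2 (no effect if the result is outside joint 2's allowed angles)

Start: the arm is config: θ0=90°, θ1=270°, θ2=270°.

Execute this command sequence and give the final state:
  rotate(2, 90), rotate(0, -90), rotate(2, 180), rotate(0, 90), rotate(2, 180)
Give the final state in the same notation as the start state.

config: θ0=90°, θ1=270°, θ2=0°

initial: config: θ0=90°, θ1=270°, θ2=270°
step 1 (rotate(2, 90)): config: θ0=90°, θ1=270°, θ2=0°
step 2 (rotate(0, -90)): config: θ0=0°, θ1=270°, θ2=0°
step 3 (rotate(2, 180)): config: θ0=0°, θ1=270°, θ2=0°
step 4 (rotate(0, 90)): config: θ0=90°, θ1=270°, θ2=0°
step 5 (rotate(2, 180)): config: θ0=90°, θ1=270°, θ2=0°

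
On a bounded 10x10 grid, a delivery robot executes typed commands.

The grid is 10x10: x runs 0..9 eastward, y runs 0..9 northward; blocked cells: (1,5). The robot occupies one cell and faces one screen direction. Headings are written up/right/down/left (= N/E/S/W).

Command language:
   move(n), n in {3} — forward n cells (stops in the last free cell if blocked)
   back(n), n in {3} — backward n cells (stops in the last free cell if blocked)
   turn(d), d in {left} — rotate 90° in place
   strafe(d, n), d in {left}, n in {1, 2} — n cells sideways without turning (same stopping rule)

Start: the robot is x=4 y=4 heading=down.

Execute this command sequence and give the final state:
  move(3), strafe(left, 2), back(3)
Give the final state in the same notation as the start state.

begin: x=4 y=4 heading=down
1. move(3) → x=4 y=1 heading=down
2. strafe(left, 2) → x=6 y=1 heading=down
3. back(3) → x=6 y=4 heading=down

x=6 y=4 heading=down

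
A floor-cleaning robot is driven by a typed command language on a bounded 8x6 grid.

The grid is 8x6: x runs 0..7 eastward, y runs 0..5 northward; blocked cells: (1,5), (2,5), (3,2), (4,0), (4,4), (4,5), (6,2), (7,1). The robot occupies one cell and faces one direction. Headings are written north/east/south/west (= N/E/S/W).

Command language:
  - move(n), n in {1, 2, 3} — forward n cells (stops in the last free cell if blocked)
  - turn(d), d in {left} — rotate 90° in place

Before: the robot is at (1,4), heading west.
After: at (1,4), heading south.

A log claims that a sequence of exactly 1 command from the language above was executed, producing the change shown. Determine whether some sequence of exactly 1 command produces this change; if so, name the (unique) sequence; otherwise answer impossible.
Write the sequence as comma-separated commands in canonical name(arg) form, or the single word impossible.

turn(left)

key: parked at (1,4) the whole time — nothing moves the robot
t0: at (1,4), heading west
t=1 turn(left) ⇒ at (1,4), heading south
no rival 1-sequence matches.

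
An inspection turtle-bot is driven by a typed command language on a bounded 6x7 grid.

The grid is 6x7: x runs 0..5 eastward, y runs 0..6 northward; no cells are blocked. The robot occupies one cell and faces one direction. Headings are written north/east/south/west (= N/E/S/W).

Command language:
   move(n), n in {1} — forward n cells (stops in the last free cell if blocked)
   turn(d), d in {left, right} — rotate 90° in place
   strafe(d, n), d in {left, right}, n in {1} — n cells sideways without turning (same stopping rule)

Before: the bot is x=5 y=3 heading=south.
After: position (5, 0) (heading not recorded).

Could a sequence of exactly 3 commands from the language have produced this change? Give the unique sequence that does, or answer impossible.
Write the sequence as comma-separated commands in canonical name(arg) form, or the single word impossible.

start: x=5 y=3 heading=south
1. move(1) → x=5 y=2 heading=south
2. move(1) → x=5 y=1 heading=south
3. move(1) → x=5 y=0 heading=south
no rival 3-sequence matches.

move(1), move(1), move(1)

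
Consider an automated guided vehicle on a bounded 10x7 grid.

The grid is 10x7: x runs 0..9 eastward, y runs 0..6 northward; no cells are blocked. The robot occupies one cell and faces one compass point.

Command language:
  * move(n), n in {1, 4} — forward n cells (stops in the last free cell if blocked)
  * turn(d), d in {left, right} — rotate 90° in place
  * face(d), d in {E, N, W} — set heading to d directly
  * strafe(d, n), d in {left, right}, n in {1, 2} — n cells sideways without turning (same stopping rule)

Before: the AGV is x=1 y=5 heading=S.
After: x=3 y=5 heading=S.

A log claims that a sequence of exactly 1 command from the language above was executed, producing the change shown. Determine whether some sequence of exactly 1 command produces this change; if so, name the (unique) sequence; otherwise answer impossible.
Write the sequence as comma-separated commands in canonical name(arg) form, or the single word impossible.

key: heading stays S — the single command does not turn
start: x=1 y=5 heading=S
1. strafe(left, 2) → x=3 y=5 heading=S
all 11 alternatives checked — unique.

strafe(left, 2)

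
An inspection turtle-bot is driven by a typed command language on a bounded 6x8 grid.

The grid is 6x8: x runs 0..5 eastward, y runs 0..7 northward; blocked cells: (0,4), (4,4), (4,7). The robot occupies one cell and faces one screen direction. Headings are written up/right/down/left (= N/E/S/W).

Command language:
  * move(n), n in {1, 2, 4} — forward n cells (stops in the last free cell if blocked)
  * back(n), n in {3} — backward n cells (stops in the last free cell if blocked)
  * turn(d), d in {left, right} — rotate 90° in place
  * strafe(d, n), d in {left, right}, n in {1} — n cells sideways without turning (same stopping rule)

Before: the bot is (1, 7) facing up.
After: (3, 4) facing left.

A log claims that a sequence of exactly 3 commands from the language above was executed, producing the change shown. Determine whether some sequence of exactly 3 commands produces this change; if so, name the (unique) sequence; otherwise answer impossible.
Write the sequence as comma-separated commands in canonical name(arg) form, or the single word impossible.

back(3), turn(left), back(3)

key: cell and facing (now W) both changed — the 3 commands mix motion and turning
start: (1, 7) facing up
t=1 back(3) ⇒ (1, 4) facing up
t=2 turn(left) ⇒ (1, 4) facing left
t=3 back(3) ⇒ (3, 4) facing left
uniquely the one of 512 3-step routes that fits.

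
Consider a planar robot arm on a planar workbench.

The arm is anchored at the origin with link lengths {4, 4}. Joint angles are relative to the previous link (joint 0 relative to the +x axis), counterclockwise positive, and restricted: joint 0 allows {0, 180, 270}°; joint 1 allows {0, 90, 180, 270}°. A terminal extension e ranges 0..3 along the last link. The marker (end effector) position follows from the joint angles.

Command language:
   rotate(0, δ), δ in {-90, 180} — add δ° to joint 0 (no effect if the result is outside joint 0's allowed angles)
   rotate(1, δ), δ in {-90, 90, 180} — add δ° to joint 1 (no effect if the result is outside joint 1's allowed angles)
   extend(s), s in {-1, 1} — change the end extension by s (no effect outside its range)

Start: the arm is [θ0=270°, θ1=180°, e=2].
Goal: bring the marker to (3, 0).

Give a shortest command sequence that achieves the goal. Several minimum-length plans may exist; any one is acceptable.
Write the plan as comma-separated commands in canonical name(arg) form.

extend(1), rotate(0, -90)

begin: [θ0=270°, θ1=180°, e=2]
t=1 extend(1) ⇒ [θ0=270°, θ1=180°, e=3]
t=2 rotate(0, -90) ⇒ [θ0=180°, θ1=180°, e=3]
minimal: 2 command(s), checked below 2.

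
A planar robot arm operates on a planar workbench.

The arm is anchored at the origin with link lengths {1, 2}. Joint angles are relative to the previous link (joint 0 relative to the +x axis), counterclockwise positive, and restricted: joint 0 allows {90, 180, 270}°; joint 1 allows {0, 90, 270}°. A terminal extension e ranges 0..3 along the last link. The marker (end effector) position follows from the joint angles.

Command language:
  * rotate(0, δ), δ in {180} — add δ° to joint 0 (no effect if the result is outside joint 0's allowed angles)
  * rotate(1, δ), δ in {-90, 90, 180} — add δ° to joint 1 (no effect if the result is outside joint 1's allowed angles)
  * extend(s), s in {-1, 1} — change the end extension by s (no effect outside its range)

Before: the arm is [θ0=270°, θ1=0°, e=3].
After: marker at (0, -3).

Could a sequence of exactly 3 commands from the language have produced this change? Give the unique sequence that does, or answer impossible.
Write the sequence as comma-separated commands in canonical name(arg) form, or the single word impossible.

t0: [θ0=270°, θ1=0°, e=3]
t=1 extend(-1) ⇒ [θ0=270°, θ1=0°, e=2]
t=2 extend(-1) ⇒ [θ0=270°, θ1=0°, e=1]
t=3 extend(-1) ⇒ [θ0=270°, θ1=0°, e=0]
all 216 alternatives checked — unique.

extend(-1), extend(-1), extend(-1)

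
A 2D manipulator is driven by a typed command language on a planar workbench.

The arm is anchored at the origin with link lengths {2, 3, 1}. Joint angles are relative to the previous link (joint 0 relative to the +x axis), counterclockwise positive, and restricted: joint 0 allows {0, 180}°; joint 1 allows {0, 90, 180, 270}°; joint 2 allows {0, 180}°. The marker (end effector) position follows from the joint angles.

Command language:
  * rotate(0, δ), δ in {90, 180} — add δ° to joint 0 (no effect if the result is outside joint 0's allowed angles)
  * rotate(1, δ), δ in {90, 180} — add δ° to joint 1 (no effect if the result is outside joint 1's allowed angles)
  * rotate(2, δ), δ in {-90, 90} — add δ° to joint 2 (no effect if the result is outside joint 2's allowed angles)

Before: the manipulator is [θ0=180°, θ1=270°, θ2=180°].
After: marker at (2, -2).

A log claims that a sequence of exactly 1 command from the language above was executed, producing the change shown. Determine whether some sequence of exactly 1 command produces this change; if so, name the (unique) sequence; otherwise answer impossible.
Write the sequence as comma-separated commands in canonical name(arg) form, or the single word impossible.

rotate(0, 180)

start: [θ0=180°, θ1=270°, θ2=180°]
step 1 (rotate(0, 180)): [θ0=0°, θ1=270°, θ2=180°]
no other 1-command option fits: unique.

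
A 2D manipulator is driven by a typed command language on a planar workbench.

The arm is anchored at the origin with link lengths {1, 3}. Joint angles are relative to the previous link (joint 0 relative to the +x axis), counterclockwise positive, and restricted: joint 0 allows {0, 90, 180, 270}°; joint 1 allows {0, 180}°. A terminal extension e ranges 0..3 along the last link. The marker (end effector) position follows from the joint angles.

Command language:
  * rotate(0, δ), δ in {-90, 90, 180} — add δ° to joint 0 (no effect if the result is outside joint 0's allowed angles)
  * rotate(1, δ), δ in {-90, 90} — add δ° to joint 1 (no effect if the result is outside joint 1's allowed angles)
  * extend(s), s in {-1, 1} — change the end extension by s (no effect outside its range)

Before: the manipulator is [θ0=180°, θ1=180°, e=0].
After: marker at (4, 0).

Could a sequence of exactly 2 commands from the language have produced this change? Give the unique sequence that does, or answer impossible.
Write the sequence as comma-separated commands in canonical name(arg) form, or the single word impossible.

extend(1), extend(1)

initial: [θ0=180°, θ1=180°, e=0]
t=1 extend(1) ⇒ [θ0=180°, θ1=180°, e=1]
t=2 extend(1) ⇒ [θ0=180°, θ1=180°, e=2]
all 49 alternatives checked — unique.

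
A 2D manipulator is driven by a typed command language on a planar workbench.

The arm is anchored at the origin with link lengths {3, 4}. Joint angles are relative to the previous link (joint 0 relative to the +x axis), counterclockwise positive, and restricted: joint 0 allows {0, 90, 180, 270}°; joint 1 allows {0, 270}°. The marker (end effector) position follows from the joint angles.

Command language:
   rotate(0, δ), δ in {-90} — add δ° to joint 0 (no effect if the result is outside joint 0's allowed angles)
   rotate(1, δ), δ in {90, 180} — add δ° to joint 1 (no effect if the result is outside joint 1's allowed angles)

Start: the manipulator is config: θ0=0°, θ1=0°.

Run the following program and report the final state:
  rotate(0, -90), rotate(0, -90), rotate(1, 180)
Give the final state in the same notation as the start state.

config: θ0=180°, θ1=0°

initial: config: θ0=0°, θ1=0°
step 1 (rotate(0, -90)): config: θ0=270°, θ1=0°
step 2 (rotate(0, -90)): config: θ0=180°, θ1=0°
step 3 (rotate(1, 180)): config: θ0=180°, θ1=0°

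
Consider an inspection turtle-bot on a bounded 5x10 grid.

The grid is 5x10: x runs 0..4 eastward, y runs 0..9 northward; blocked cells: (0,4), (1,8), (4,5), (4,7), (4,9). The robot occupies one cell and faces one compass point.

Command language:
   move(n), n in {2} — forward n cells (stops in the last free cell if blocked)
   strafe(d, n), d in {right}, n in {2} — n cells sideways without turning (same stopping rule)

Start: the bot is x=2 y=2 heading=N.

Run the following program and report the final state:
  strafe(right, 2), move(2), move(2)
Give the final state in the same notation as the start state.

from: x=2 y=2 heading=N
1. strafe(right, 2) → x=4 y=2 heading=N
2. move(2) → x=4 y=4 heading=N
3. move(2) → x=4 y=4 heading=N

x=4 y=4 heading=N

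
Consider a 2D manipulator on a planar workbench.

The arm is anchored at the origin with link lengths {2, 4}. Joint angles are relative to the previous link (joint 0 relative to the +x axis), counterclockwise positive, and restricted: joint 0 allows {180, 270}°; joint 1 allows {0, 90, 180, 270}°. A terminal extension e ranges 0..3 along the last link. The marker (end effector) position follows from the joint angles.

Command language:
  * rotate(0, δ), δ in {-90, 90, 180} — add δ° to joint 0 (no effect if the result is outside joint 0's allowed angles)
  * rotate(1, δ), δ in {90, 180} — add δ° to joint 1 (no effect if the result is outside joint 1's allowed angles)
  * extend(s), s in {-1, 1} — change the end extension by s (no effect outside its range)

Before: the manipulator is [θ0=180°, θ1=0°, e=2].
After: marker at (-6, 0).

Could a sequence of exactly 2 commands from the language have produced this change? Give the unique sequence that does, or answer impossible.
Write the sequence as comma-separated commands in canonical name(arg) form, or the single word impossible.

extend(-1), extend(-1)

initial: [θ0=180°, θ1=0°, e=2]
1. extend(-1) → [θ0=180°, θ1=0°, e=1]
2. extend(-1) → [θ0=180°, θ1=0°, e=0]
no rival 2-sequence matches.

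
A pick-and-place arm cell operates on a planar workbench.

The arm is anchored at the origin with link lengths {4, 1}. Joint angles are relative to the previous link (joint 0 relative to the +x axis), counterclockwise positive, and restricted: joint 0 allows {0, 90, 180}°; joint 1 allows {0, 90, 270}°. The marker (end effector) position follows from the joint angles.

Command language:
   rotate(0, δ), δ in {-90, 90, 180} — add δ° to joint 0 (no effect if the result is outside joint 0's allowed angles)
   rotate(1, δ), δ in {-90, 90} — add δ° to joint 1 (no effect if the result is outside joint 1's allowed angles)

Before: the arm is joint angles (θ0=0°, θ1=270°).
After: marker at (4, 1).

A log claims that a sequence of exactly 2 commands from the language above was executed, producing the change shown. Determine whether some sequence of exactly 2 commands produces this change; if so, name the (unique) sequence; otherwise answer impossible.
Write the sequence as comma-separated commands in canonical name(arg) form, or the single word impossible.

start: joint angles (θ0=0°, θ1=270°)
[1] after rotate(1, 90): joint angles (θ0=0°, θ1=0°)
[2] after rotate(1, 90): joint angles (θ0=0°, θ1=90°)
all 25 alternatives checked — unique.

rotate(1, 90), rotate(1, 90)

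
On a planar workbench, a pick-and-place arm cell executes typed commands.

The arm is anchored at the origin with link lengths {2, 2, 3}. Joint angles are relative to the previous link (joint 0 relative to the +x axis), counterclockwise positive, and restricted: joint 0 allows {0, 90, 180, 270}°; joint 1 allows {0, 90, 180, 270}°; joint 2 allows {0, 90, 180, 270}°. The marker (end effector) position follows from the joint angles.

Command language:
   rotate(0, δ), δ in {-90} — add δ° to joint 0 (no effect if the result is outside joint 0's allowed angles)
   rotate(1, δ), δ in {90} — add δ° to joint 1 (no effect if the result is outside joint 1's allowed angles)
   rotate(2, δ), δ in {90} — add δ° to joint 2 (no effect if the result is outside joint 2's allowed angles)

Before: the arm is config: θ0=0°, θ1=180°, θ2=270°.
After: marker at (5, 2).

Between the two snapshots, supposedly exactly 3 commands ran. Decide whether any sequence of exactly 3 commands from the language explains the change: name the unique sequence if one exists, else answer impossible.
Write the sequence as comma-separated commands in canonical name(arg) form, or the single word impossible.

begin: config: θ0=0°, θ1=180°, θ2=270°
t=1 rotate(1, 90) ⇒ config: θ0=0°, θ1=270°, θ2=270°
t=2 rotate(1, 90) ⇒ config: θ0=0°, θ1=0°, θ2=270°
t=3 rotate(1, 90) ⇒ config: θ0=0°, θ1=90°, θ2=270°
uniquely the one of 27 3-step routes that fits.

rotate(1, 90), rotate(1, 90), rotate(1, 90)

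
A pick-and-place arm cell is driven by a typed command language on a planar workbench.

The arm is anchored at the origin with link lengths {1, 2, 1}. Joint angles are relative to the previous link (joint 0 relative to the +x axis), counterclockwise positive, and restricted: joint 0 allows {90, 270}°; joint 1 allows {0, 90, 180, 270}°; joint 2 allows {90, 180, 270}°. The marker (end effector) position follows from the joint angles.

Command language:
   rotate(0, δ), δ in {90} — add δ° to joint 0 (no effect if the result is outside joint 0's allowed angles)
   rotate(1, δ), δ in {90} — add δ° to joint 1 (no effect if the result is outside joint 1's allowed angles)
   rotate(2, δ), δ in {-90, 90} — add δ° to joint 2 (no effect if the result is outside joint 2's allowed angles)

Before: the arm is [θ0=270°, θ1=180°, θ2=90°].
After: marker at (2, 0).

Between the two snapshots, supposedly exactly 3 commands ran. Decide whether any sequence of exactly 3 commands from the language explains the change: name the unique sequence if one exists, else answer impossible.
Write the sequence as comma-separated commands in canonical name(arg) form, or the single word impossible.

rotate(1, 90), rotate(1, 90), rotate(1, 90)

from: [θ0=270°, θ1=180°, θ2=90°]
t=1 rotate(1, 90) ⇒ [θ0=270°, θ1=270°, θ2=90°]
t=2 rotate(1, 90) ⇒ [θ0=270°, θ1=0°, θ2=90°]
t=3 rotate(1, 90) ⇒ [θ0=270°, θ1=90°, θ2=90°]
no other 3-command option fits: unique.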